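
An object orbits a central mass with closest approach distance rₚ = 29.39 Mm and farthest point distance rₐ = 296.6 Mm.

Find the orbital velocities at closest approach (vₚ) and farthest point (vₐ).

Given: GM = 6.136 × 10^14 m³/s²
rₚ = 29.39 Mm = 2.939 × 10^7 m
rₐ = 296.6 Mm = 2.966 × 10^8 m
GM = 6.136 × 10^14 m³/s²
a = (rₚ + rₐ)/2 = 1.62995 × 10^8 m
Vis-viva: v² = GM (2/r − 1/a)
vₚ² = 6.136 × 10^14 × (6.80504 × 10^-8 − 6.13516 × 10^-9) = 3.79912 × 10^7 m²/s²
vₚ = 6163.7 m/s ≈ 6.164 km/s
vₐ² = 6.136 × 10^14 × (6.74309 × 10^-9 − 6.13516 × 10^-9) = 373026 m²/s²
vₐ = 610.759 m/s ≈ 610.8 m/s

Final answer: vₚ = 6.164 km/s, vₐ = 610.8 m/s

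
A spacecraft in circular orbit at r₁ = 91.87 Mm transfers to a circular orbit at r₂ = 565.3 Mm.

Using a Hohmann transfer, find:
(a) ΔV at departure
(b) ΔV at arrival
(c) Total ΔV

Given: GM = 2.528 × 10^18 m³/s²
r₁ = 91.87 Mm = 9.187 × 10^7 m
r₂ = 565.3 Mm = 5.653 × 10^8 m
GM = 2.528 × 10^18 m³/s²
Transfer ellipse: a_t = (r₁ + r₂)/2 = 3.28585 × 10^8 m
Circular speed at r₁: v₁ = √(GM/r₁) = 165883 m/s
Transfer speed at r₁ (periapsis): v₁ₜ = √(GM(2/r₁ − 1/a_t)) = 217579 m/s
(a) ΔV₁ = v₁ₜ − v₁ = 51696.2 m/s ≈ 51.7 km/s
Circular speed at r₂: v₂ = √(GM/r₂) = 66872.7 m/s
Transfer speed at r₂ (apoapsis): v₂ₜ = √(GM(2/r₂ − 1/a_t)) = 35360 m/s
(b) ΔV₂ = v₂ − v₂ₜ = 31512.7 m/s ≈ 31.51 km/s
(c) ΔV_total = ΔV₁ + ΔV₂ = 83209 m/s ≈ 83.21 km/s

Final answer:
(a) ΔV₁ = 51.7 km/s
(b) ΔV₂ = 31.51 km/s
(c) ΔV_total = 83.21 km/s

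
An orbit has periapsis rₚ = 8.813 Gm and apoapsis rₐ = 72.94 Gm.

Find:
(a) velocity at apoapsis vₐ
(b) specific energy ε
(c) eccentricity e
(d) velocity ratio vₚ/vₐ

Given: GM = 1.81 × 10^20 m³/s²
rₚ = 8.813 Gm = 8.813 × 10^9 m
rₐ = 72.94 Gm = 7.294 × 10^10 m
GM = 1.81 × 10^20 m³/s²
a = (rₚ + rₐ)/2 = 4.08765 × 10^10 m
e = (rₐ − rₚ)/(rₐ + rₚ) = (6.4127 × 10^10) / (8.1753 × 10^10) = 0.784399
(a) vₐ² = GM (2/rₐ − 1/a) = 1.81 × 10^20 × (2.74198 × 10^-11 − 2.44639 × 10^-11) = 5.35011 × 10^8 m²/s²;  vₐ = 23130.3 m/s ≈ 23.13 km/s
(b) 2a = 8.1753 × 10^10 m;  ε = −GM/(2a) = -2.21399 × 10^9 J/kg ≈ -2.214 GJ/kg
(c) e = 0.784399 ≈ 0.7844
(d) vₚ/vₐ = rₐ/rₚ (angular momentum) = (7.294 × 10^10) / (8.813 × 10^9) = 8.27641 ≈ 8.276

Final answer:
(a) velocity at apoapsis vₐ = 23.13 km/s
(b) specific energy ε = -2.214 GJ/kg
(c) eccentricity e = 0.7844
(d) velocity ratio vₚ/vₐ = 8.276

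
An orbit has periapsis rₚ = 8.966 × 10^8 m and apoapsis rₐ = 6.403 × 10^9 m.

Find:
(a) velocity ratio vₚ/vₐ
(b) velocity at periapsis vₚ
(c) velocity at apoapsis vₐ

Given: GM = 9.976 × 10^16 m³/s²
rₚ = 8.966 × 10^8 m
rₐ = 6.403 × 10^9 m
GM = 9.976 × 10^16 m³/s²
a = (rₚ + rₐ)/2 = 3.6498 × 10^9 m
e = (rₐ − rₚ)/(rₐ + rₚ) = (5.5064 × 10^9) / (7.2996 × 10^9) = 0.754343
(a) vₚ/vₐ = rₐ/rₚ (angular momentum) = (6.403 × 10^9) / (8.966 × 10^8) = 7.14142 ≈ 7.141
(b) vₚ² = GM (2/rₚ − 1/a) = 9.976 × 10^16 × (2.23065 × 10^-9 − 2.73988 × 10^-10) = 1.95197 × 10^8 m²/s²;  vₚ = 13971.3 m/s ≈ 13.97 km/s
(c) vₐ² = GM (2/rₐ − 1/a) = 9.976 × 10^16 × (3.12354 × 10^-10 − 2.73988 × 10^-10) = 3.82739 × 10^6 m²/s²;  vₐ = 1956.37 m/s ≈ 1.956 km/s

Final answer:
(a) velocity ratio vₚ/vₐ = 7.141
(b) velocity at periapsis vₚ = 13.97 km/s
(c) velocity at apoapsis vₐ = 1.956 km/s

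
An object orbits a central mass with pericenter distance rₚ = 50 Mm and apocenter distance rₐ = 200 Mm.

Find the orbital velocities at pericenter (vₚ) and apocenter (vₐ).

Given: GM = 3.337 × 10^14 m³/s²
rₚ = 50 Mm = 5 × 10^7 m
rₐ = 200 Mm = 2 × 10^8 m
GM = 3.337 × 10^14 m³/s²
a = (rₚ + rₐ)/2 = 1.25 × 10^8 m
Vis-viva: v² = GM (2/r − 1/a)
vₚ² = 3.337 × 10^14 × (4 × 10^-8 − 8 × 10^-9) = 1.06784 × 10^7 m²/s²
vₚ = 3267.78 m/s ≈ 3.268 km/s
vₐ² = 3.337 × 10^14 × (1 × 10^-8 − 8 × 10^-9) = 667400 m²/s²
vₐ = 816.946 m/s ≈ 816.9 m/s

Final answer: vₚ = 3.268 km/s, vₐ = 816.9 m/s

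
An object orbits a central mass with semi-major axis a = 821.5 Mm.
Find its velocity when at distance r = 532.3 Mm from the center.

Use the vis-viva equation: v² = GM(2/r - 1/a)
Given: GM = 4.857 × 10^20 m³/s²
a = 821.5 Mm = 8.215 × 10^8 m
r = 532.3 Mm = 5.323 × 10^8 m
GM = 4.857 × 10^20 m³/s²
2/r − 1/a = 3.75728 × 10^-9 − 1.21729 × 10^-9 = 2.53999 × 10^-9 m⁻¹
v² = GM (2/r − 1/a) = 1.23368 × 10^12 m²/s²
v = 1.11071 × 10^6 m/s ≈ 1111 km/s

Final answer: 1111 km/s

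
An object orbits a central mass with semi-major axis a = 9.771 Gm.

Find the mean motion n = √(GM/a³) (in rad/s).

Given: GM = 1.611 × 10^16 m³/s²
a = 9.771 Gm = 9.771 × 10^9 m
GM = 1.611 × 10^16 m³/s²
a³ = 9.32861 × 10^29 m³
GM/a³ = (1.611 × 10^16) / (9.32861 × 10^29) = 1.72694 × 10^-14 s⁻²
n = √(GM/a³) = 1.31413 × 10^-7 rad/s ≈ 1.314 × 10^-7 rad/s

Final answer: n = 1.314 × 10^-7 rad/s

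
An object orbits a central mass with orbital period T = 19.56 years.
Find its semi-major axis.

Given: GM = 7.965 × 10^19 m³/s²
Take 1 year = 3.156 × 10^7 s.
T = 19.56 years = 6.17314 × 10^8 s
GM = 7.965 × 10^19 m³/s²
Kepler's third law: a³ = GM T² / (4π²)
T² = 3.81076 × 10^17 s²
a³ = (7.965 × 10^19) × (3.81076 × 10^17) / (4π²) = 7.68843 × 10^35 m³
a = (a³)^(1/3) = 9.16106 × 10^11 m ≈ 9.161 × 10^11 m

Final answer: 9.161 × 10^11 m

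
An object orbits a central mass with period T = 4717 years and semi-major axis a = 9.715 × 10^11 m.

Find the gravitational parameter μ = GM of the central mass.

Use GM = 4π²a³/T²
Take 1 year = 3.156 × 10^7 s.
T = 4717 years = 1.48869 × 10^11 s
a = 9.715 × 10^11 m
a³ = 9.16914 × 10^35 m³
T² = 2.21618 × 10^22 s²
GM = 4π² × (9.16914 × 10^35) / (2.21618 × 10^22) = 1.63336 × 10^15 m³/s²
GM ≈ 1.633 × 10^15 m³/s²

Final answer: GM = 1.633 × 10^15 m³/s²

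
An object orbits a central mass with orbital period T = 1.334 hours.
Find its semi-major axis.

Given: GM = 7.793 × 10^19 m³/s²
T = 1.334 hours = 4802.4 s
GM = 7.793 × 10^19 m³/s²
Kepler's third law: a³ = GM T² / (4π²)
T² = 2.3063 × 10^7 s²
a³ = (7.793 × 10^19) × (2.3063 × 10^7) / (4π²) = 4.55262 × 10^25 m³
a = (a³)^(1/3) = 3.5707 × 10^8 m ≈ 357.1 Mm

Final answer: 357.1 Mm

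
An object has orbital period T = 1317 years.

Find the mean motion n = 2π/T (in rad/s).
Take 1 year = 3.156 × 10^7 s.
T = 1317 years = 4.15645 × 10^10 s
n = 2π / (4.15645 × 10^10 s) = 1.51167 × 10^-10 rad/s ≈ 1.512 × 10^-10 rad/s

Final answer: n = 1.512 × 10^-10 rad/s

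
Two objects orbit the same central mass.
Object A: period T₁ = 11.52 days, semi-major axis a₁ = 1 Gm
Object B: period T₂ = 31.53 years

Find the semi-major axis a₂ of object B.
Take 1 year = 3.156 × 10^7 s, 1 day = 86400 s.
T₁ = 11.52 days = 995328 s
T₂ = 31.53 years = 9.95087 × 10^8 s
a₁ = 1 Gm = 1 × 10^9 m
Kepler's third law: (T₂/T₁)² = (a₂/a₁)³  ⇒  a₂ = a₁ (T₂/T₁)^(2/3)
T₂/T₁ = 999.758
(T₂/T₁)^(2/3) = 99.9838
a₂ = 1 × 10^9 m × 99.9838 = 9.99838 × 10^10 m ≈ 99.98 Gm

Final answer: a₂ = 99.98 Gm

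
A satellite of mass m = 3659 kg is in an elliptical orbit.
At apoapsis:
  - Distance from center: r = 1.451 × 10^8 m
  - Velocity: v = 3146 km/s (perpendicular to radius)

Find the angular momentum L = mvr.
r = 1.451 × 10^8 m
v = 3146 km/s = 3.146 × 10^6 m/s
vr = 3.146 × 10^6 × 1.451 × 10^8 = 4.56485 × 10^14 m²/s
L = m × vr = 3659 × 4.56485 × 10^14 = 1.67028 × 10^18 kg·m²/s ≈ 1.67 × 10^18 kg·m²/s

Final answer: L = 1.67 × 10^18 kg·m²/s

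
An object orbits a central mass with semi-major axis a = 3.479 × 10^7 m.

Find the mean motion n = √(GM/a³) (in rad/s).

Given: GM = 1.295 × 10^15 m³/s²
a = 3.479 × 10^7 m
GM = 1.295 × 10^15 m³/s²
a³ = 4.21079 × 10^22 m³
GM/a³ = (1.295 × 10^15) / (4.21079 × 10^22) = 3.07543 × 10^-8 s⁻²
n = √(GM/a³) = 0.000175369 rad/s ≈ 0.0001754 rad/s

Final answer: n = 0.0001754 rad/s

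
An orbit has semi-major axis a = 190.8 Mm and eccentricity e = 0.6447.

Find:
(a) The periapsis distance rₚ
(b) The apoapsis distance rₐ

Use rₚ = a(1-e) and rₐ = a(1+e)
a = 190.8 Mm = 1.908 × 10^8 m
e = 0.6447:  1 − e = 0.3553,  1 + e = 1.6447
(a) rₚ = a(1 − e) = 1.908 × 10^8 m × 0.3553 = 6.77912 × 10^7 m ≈ 67.79 Mm
(b) rₐ = a(1 + e) = 1.908 × 10^8 m × 1.6447 = 3.13809 × 10^8 m ≈ 313.8 Mm

Final answer:
(a) rₚ = 67.79 Mm
(b) rₐ = 313.8 Mm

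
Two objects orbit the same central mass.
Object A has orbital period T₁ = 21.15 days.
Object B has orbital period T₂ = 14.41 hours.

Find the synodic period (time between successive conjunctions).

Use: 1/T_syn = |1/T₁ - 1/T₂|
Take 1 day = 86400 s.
T₁ = 21.15 days = 1.82736 × 10^6 s
T₂ = 14.41 hours = 51876 s
1/T₁ = 5.47238 × 10^-7 s⁻¹
1/T₂ = 1.92767 × 10^-5 s⁻¹
|1/T₁ − 1/T₂| = 1.87295 × 10^-5 s⁻¹
T_syn = 1 / |1/T₁ − 1/T₂| = 53391.7 s ≈ 14.83 hours

Final answer: T_syn = 14.83 hours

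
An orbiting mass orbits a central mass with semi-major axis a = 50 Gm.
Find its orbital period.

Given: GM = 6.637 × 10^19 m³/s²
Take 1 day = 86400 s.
a = 50 Gm = 5 × 10^10 m
GM = 6.637 × 10^19 m³/s²
a³ = 1.25 × 10^32 m³
T = 2π √(a³/GM) = 2π √((1.25 × 10^32) / (6.637 × 10^19)) = 2π × 1.37236 × 10^6 s
T = 8.62281 × 10^6 s ≈ 99.8 days

Final answer: 99.8 days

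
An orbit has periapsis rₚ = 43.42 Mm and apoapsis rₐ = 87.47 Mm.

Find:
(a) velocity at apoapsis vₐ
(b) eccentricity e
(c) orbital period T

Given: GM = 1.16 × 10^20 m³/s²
rₚ = 43.42 Mm = 4.342 × 10^7 m
rₐ = 87.47 Mm = 8.747 × 10^7 m
GM = 1.16 × 10^20 m³/s²
a = (rₚ + rₐ)/2 = 6.5445 × 10^7 m
e = (rₐ − rₚ)/(rₐ + rₚ) = (4.405 × 10^7) / (1.3089 × 10^8) = 0.336542
(a) vₐ² = GM (2/rₐ − 1/a) = 1.16 × 10^20 × (2.2865 × 10^-8 − 1.528 × 10^-8) = 8.79857 × 10^11 m²/s²;  vₐ = 938007 m/s ≈ 938 km/s
(b) e = 0.336542 ≈ 0.3365
(c) a³ = 2.80304 × 10^23 m³;  T = 2π √(a³/GM) = 2π × 49.157 s = 308.863 s ≈ 5.148 minutes

Final answer:
(a) velocity at apoapsis vₐ = 938 km/s
(b) eccentricity e = 0.3365
(c) orbital period T = 5.148 minutes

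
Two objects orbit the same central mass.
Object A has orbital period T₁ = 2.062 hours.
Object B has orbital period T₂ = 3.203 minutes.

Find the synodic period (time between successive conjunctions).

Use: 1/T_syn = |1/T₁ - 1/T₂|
T₁ = 2.062 hours = 7423.2 s
T₂ = 3.203 minutes = 192.18 s
1/T₁ = 0.000134713 s⁻¹
1/T₂ = 0.00520346 s⁻¹
|1/T₁ − 1/T₂| = 0.00506874 s⁻¹
T_syn = 1 / |1/T₁ − 1/T₂| = 197.288 s ≈ 3.288 minutes

Final answer: T_syn = 3.288 minutes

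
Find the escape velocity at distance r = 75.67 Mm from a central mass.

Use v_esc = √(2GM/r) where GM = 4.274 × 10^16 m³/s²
r = 75.67 Mm = 7.567 × 10^7 m
GM = 4.274 × 10^16 m³/s²
2GM/r = 2 × (4.274 × 10^16) / (7.567 × 10^7) = 1.12964 × 10^9 m²/s²
v_esc = √(2GM/r) = 33610.1 m/s ≈ 33.61 km/s

Final answer: 33.61 km/s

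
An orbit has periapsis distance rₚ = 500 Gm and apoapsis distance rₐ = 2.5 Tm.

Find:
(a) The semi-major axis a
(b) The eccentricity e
rₚ = 500 Gm = 5 × 10^11 m
rₐ = 2.5 Tm = 2.5 × 10^12 m
(a) a = (rₚ + rₐ)/2 = 1.5 × 10^12 m ≈ 1.5 Tm
(b) e = (rₐ − rₚ)/(rₐ + rₚ) = (2 × 10^12) / (3 × 10^12) = 0.666667

Final answer:
(a) a = 1.5 Tm
(b) e = 0.6667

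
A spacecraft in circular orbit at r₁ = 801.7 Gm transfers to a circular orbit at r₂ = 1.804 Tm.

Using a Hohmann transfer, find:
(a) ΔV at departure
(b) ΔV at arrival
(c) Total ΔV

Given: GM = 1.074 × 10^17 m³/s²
r₁ = 801.7 Gm = 8.017 × 10^11 m
r₂ = 1.804 Tm = 1.804 × 10^12 m
GM = 1.074 × 10^17 m³/s²
Transfer ellipse: a_t = (r₁ + r₂)/2 = 1.30285 × 10^12 m
Circular speed at r₁: v₁ = √(GM/r₁) = 366.013 m/s
Transfer speed at r₁ (periapsis): v₁ₜ = √(GM(2/r₁ − 1/a_t)) = 430.692 m/s
(a) ΔV₁ = v₁ₜ − v₁ = 64.6797 m/s ≈ 64.68 m/s
Circular speed at r₂: v₂ = √(GM/r₂) = 243.997 m/s
Transfer speed at r₂ (apoapsis): v₂ₜ = √(GM(2/r₂ − 1/a_t)) = 191.4 m/s
(b) ΔV₂ = v₂ − v₂ₜ = 52.5964 m/s ≈ 52.6 m/s
(c) ΔV_total = ΔV₁ + ΔV₂ = 117.276 m/s ≈ 117.3 m/s

Final answer:
(a) ΔV₁ = 64.68 m/s
(b) ΔV₂ = 52.6 m/s
(c) ΔV_total = 117.3 m/s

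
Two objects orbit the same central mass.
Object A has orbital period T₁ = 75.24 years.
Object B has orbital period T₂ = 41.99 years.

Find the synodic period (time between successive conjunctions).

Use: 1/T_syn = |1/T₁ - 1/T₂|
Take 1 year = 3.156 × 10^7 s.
T₁ = 75.24 years = 2.37457 × 10^9 s
T₂ = 41.99 years = 1.3252 × 10^9 s
1/T₁ = 4.21128 × 10^-10 s⁻¹
1/T₂ = 7.54601 × 10^-10 s⁻¹
|1/T₁ − 1/T₂| = 3.33472 × 10^-10 s⁻¹
T_syn = 1 / |1/T₁ − 1/T₂| = 2.99875 × 10^9 s ≈ 95.02 years

Final answer: T_syn = 95.02 years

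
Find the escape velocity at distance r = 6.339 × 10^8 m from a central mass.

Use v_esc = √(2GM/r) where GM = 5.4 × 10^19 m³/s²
r = 6.339 × 10^8 m
GM = 5.4 × 10^19 m³/s²
2GM/r = 2 × (5.4 × 10^19) / (6.339 × 10^8) = 1.70374 × 10^11 m²/s²
v_esc = √(2GM/r) = 412764 m/s ≈ 412.8 km/s

Final answer: 412.8 km/s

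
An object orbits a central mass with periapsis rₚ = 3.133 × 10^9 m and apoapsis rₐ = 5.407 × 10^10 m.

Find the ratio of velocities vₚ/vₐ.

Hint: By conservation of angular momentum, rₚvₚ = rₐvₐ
rₚ = 3.133 × 10^9 m
rₐ = 5.407 × 10^10 m
rₚvₚ = rₐvₐ  ⇒  vₚ/vₐ = rₐ/rₚ
vₚ/vₐ = (5.407 × 10^10) / (3.133 × 10^9) = 17.2582

Final answer: vₚ/vₐ = 17.26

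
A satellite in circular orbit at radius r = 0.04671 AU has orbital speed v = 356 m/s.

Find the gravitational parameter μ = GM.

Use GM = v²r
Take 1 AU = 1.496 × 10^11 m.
r = 0.04671 AU = 6.98782 × 10^9 m
v = 356 m/s
v² = 126736 m²/s²
GM = v²r = 126736 × 6.98782 × 10^9 = 8.85608 × 10^14 m³/s²
GM ≈ 8.856 × 10^14 m³/s²

Final answer: GM = 8.856 × 10^14 m³/s²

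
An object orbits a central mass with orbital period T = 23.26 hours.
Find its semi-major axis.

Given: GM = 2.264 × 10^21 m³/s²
T = 23.26 hours = 83736 s
GM = 2.264 × 10^21 m³/s²
Kepler's third law: a³ = GM T² / (4π²)
T² = 7.01172 × 10^9 s²
a³ = (2.264 × 10^21) × (7.01172 × 10^9) / (4π²) = 4.02107 × 10^29 m³
a = (a³)^(1/3) = 7.38097 × 10^9 m ≈ 7.381 × 10^9 m

Final answer: 7.381 × 10^9 m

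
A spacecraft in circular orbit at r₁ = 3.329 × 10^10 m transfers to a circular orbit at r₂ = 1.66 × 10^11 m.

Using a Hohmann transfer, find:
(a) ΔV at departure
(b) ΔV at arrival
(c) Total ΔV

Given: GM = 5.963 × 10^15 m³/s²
r₁ = 3.329 × 10^10 m
r₂ = 1.66 × 10^11 m
GM = 5.963 × 10^15 m³/s²
Transfer ellipse: a_t = (r₁ + r₂)/2 = 9.9645 × 10^10 m
Circular speed at r₁: v₁ = √(GM/r₁) = 423.229 m/s
Transfer speed at r₁ (periapsis): v₁ₜ = √(GM(2/r₁ − 1/a_t)) = 546.263 m/s
(a) ΔV₁ = v₁ₜ − v₁ = 123.034 m/s ≈ 123 m/s
Circular speed at r₂: v₂ = √(GM/r₂) = 189.53 m/s
Transfer speed at r₂ (apoapsis): v₂ₜ = √(GM(2/r₂ − 1/a_t)) = 109.549 m/s
(b) ΔV₂ = v₂ − v₂ₜ = 79.9814 m/s ≈ 79.98 m/s
(c) ΔV_total = ΔV₁ + ΔV₂ = 203.015 m/s ≈ 203 m/s

Final answer:
(a) ΔV₁ = 123 m/s
(b) ΔV₂ = 79.98 m/s
(c) ΔV_total = 203 m/s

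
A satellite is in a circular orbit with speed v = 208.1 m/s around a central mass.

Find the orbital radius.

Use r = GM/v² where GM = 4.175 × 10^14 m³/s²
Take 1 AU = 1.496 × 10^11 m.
v = 208.1 m/s
GM = 4.175 × 10^14 m³/s²
v² = 43305.6 m²/s²
r = GM/v² = (4.175 × 10^14) / 43305.6 = 9.64078 × 10^9 m ≈ 0.06444 AU

Final answer: 0.06444 AU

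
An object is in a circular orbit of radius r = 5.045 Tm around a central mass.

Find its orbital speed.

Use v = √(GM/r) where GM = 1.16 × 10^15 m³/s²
r = 5.045 Tm = 5.045 × 10^12 m
GM = 1.16 × 10^15 m³/s²
GM/r = (1.16 × 10^15) / (5.045 × 10^12) = 229.931 m²/s²
v = √(GM/r) = 15.1635 m/s ≈ 15.16 m/s

Final answer: 15.16 m/s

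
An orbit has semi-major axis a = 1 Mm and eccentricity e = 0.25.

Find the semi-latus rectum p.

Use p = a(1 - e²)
a = 1 Mm = 1 × 10^6 m
e = 0.25,  e² = 0.0625,  1 − e² = 0.9375
p = a(1 − e²) = 1 × 10^6 m × 0.9375 = 937500 m ≈ 937.5 km

Final answer: p = 937.5 km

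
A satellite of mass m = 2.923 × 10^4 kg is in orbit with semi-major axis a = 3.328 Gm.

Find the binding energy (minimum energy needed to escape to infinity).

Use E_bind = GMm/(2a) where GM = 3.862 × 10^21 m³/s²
a = 3.328 Gm = 3.328 × 10^9 m
GM = 3.862 × 10^21 m³/s²
m = 2.923 × 10^4 kg
GMm = 3.862 × 10^21 × 29230 = 1.12886 × 10^26 m³·kg/s²
2a = 6.656 × 10^9 m
E_bind = GMm/(2a) = 1.69601 × 10^16 J ≈ 16.96 PJ

Final answer: 16.96 PJ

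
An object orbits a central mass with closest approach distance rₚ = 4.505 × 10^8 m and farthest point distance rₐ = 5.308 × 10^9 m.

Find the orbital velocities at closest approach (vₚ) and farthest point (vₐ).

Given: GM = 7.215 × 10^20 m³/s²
rₚ = 4.505 × 10^8 m
rₐ = 5.308 × 10^9 m
GM = 7.215 × 10^20 m³/s²
a = (rₚ + rₐ)/2 = 2.87925 × 10^9 m
Vis-viva: v² = GM (2/r − 1/a)
vₚ² = 7.215 × 10^20 × (4.43951 × 10^-9 − 3.47313 × 10^-10) = 2.95252 × 10^12 m²/s²
vₚ = 1.71829 × 10^6 m/s ≈ 1718 km/s
vₐ² = 7.215 × 10^20 × (3.7679 × 10^-10 − 3.47313 × 10^-10) = 2.12677 × 10^10 m²/s²
vₐ = 145835 m/s ≈ 145.8 km/s

Final answer: vₚ = 1718 km/s, vₐ = 145.8 km/s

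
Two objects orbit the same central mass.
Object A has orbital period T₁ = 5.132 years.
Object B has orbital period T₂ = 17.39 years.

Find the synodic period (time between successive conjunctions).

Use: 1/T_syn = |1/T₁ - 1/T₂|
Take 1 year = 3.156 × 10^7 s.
T₁ = 5.132 years = 1.61966 × 10^8 s
T₂ = 17.39 years = 5.48828 × 10^8 s
1/T₁ = 6.17414 × 10^-9 s⁻¹
1/T₂ = 1.82206 × 10^-9 s⁻¹
|1/T₁ − 1/T₂| = 4.35208 × 10^-9 s⁻¹
T_syn = 1 / |1/T₁ − 1/T₂| = 2.29775 × 10^8 s ≈ 7.281 years

Final answer: T_syn = 7.281 years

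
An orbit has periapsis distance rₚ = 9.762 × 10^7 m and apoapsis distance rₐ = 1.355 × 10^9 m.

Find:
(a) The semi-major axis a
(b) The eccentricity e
rₚ = 9.762 × 10^7 m
rₐ = 1.355 × 10^9 m
(a) a = (rₚ + rₐ)/2 = 7.2631 × 10^8 m ≈ 7.263 × 10^8 m
(b) e = (rₐ − rₚ)/(rₐ + rₚ) = (1.25738 × 10^9) / (1.45262 × 10^9) = 0.865595

Final answer:
(a) a = 7.263 × 10^8 m
(b) e = 0.8656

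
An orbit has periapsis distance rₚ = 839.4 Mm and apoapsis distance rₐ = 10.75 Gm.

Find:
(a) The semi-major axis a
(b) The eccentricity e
rₚ = 839.4 Mm = 8.394 × 10^8 m
rₐ = 10.75 Gm = 1.075 × 10^10 m
(a) a = (rₚ + rₐ)/2 = 5.7947 × 10^9 m ≈ 5.795 Gm
(b) e = (rₐ − rₚ)/(rₐ + rₚ) = (9.9106 × 10^9) / (1.15894 × 10^10) = 0.855143

Final answer:
(a) a = 5.795 Gm
(b) e = 0.8551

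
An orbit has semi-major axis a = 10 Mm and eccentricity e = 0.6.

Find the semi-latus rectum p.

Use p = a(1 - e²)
a = 10 Mm = 1 × 10^7 m
e = 0.6,  e² = 0.36,  1 − e² = 0.64
p = a(1 − e²) = 1 × 10^7 m × 0.64 = 6.4 × 10^6 m ≈ 6.4 Mm

Final answer: p = 6.4 Mm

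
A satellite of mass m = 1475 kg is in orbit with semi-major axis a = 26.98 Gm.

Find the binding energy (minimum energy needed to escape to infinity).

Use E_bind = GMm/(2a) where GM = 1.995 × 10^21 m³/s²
a = 26.98 Gm = 2.698 × 10^10 m
GM = 1.995 × 10^21 m³/s²
m = 1475 kg
GMm = 1.995 × 10^21 × 1475 = 2.94263 × 10^24 m³·kg/s²
2a = 5.396 × 10^10 m
E_bind = GMm/(2a) = 5.45335 × 10^13 J ≈ 54.53 TJ

Final answer: 54.53 TJ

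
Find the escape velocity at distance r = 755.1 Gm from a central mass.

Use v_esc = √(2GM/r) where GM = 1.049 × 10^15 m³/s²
r = 755.1 Gm = 7.551 × 10^11 m
GM = 1.049 × 10^15 m³/s²
2GM/r = 2 × (1.049 × 10^15) / (7.551 × 10^11) = 2778.44 m²/s²
v_esc = √(2GM/r) = 52.7109 m/s ≈ 52.71 m/s

Final answer: 52.71 m/s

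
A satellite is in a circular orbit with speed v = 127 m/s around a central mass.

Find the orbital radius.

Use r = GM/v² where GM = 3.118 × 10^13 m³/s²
v = 127 m/s
GM = 3.118 × 10^13 m³/s²
v² = 16129 m²/s²
r = GM/v² = (3.118 × 10^13) / 16129 = 1.93316 × 10^9 m ≈ 1.933 Gm

Final answer: 1.933 Gm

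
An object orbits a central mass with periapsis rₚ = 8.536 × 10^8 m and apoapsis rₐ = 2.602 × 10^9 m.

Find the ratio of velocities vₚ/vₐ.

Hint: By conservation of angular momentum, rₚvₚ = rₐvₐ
rₚ = 8.536 × 10^8 m
rₐ = 2.602 × 10^9 m
rₚvₚ = rₐvₐ  ⇒  vₚ/vₐ = rₐ/rₚ
vₚ/vₐ = (2.602 × 10^9) / (8.536 × 10^8) = 3.04827

Final answer: vₚ/vₐ = 3.048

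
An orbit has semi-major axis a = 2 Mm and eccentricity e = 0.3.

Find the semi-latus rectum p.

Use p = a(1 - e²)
a = 2 Mm = 2 × 10^6 m
e = 0.3,  e² = 0.09,  1 − e² = 0.91
p = a(1 − e²) = 2 × 10^6 m × 0.91 = 1.82 × 10^6 m ≈ 1.82 Mm

Final answer: p = 1.82 Mm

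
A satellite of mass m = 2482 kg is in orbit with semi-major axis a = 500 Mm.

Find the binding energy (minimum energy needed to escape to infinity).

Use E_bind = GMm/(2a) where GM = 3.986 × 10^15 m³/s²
a = 500 Mm = 5 × 10^8 m
GM = 3.986 × 10^15 m³/s²
m = 2482 kg
GMm = 3.986 × 10^15 × 2482 = 9.89325 × 10^18 m³·kg/s²
2a = 1 × 10^9 m
E_bind = GMm/(2a) = 9.89325 × 10^9 J ≈ 9.893 GJ

Final answer: 9.893 GJ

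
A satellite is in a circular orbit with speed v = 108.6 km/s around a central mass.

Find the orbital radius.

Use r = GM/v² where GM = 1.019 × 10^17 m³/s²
v = 108.6 km/s = 108600 m/s
GM = 1.019 × 10^17 m³/s²
v² = 1.1794 × 10^10 m²/s²
r = GM/v² = (1.019 × 10^17) / (1.1794 × 10^10) = 8.64002 × 10^6 m ≈ 8.64 Mm

Final answer: 8.64 Mm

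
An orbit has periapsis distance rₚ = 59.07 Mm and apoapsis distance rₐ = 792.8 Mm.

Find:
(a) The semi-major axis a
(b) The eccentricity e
rₚ = 59.07 Mm = 5.907 × 10^7 m
rₐ = 792.8 Mm = 7.928 × 10^8 m
(a) a = (rₚ + rₐ)/2 = 4.25935 × 10^8 m ≈ 425.9 Mm
(b) e = (rₐ − rₚ)/(rₐ + rₚ) = (7.3373 × 10^8) / (8.5187 × 10^8) = 0.861317

Final answer:
(a) a = 425.9 Mm
(b) e = 0.8613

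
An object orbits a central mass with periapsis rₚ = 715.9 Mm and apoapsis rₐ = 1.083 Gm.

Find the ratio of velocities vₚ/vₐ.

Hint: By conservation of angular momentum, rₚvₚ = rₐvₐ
rₚ = 715.9 Mm = 7.159 × 10^8 m
rₐ = 1.083 Gm = 1.083 × 10^9 m
rₚvₚ = rₐvₐ  ⇒  vₚ/vₐ = rₐ/rₚ
vₚ/vₐ = (1.083 × 10^9) / (7.159 × 10^8) = 1.51278

Final answer: vₚ/vₐ = 1.513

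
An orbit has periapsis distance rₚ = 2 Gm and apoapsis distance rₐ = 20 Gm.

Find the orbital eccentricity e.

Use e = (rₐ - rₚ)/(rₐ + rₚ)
rₚ = 2 Gm = 2 × 10^9 m
rₐ = 20 Gm = 2 × 10^10 m
rₐ − rₚ = 1.8 × 10^10 m
rₐ + rₚ = 2.2 × 10^10 m
e = (rₐ − rₚ)/(rₐ + rₚ) = 0.818182

Final answer: e = 0.8182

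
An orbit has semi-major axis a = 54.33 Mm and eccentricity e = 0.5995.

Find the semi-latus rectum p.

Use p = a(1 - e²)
a = 54.33 Mm = 5.433 × 10^7 m
e = 0.5995,  e² = 0.3594,  1 − e² = 0.6406
p = a(1 − e²) = 5.433 × 10^7 m × 0.6406 = 3.48038 × 10^7 m ≈ 34.8 Mm

Final answer: p = 34.8 Mm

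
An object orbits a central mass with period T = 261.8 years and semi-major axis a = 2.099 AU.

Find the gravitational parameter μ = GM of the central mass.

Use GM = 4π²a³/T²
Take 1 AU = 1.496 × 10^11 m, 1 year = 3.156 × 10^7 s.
T = 261.8 years = 8.26241 × 10^9 s
a = 2.099 AU = 3.1401 × 10^11 m
a³ = 3.09622 × 10^34 m³
T² = 6.82674 × 10^19 s²
GM = 4π² × (3.09622 × 10^34) / (6.82674 × 10^19) = 1.79052 × 10^16 m³/s²
GM ≈ 1.791 × 10^16 m³/s²

Final answer: GM = 1.791 × 10^16 m³/s²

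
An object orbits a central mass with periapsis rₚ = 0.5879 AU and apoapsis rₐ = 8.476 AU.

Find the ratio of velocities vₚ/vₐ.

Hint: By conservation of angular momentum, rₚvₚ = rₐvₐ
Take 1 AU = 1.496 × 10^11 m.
rₚ = 0.5879 AU = 8.79498 × 10^10 m
rₐ = 8.476 AU = 1.26801 × 10^12 m
rₚvₚ = rₐvₐ  ⇒  vₚ/vₐ = rₐ/rₚ
vₚ/vₐ = (1.26801 × 10^12) / (8.79498 × 10^10) = 14.4174

Final answer: vₚ/vₐ = 14.42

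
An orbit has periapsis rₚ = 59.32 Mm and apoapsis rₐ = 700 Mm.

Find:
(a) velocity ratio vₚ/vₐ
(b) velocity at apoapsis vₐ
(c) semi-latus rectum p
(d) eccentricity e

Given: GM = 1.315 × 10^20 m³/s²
rₚ = 59.32 Mm = 5.932 × 10^7 m
rₐ = 700 Mm = 7 × 10^8 m
GM = 1.315 × 10^20 m³/s²
a = (rₚ + rₐ)/2 = 3.7966 × 10^8 m
e = (rₐ − rₚ)/(rₐ + rₚ) = (6.4068 × 10^8) / (7.5932 × 10^8) = 0.843755
(a) vₚ/vₐ = rₐ/rₚ (angular momentum) = (7 × 10^8) / (5.932 × 10^7) = 11.8004 ≈ 11.8
(b) vₐ² = GM (2/rₐ − 1/a) = 1.315 × 10^20 × (2.85714 × 10^-9 − 2.63394 × 10^-9) = 2.93518 × 10^10 m²/s²;  vₐ = 171324 m/s ≈ 171.3 km/s
(c) 1 − e² = 0.288078;  p = a(1 − e²) = 3.7966 × 10^8 × 0.288078 = 1.09372 × 10^8 m ≈ 109.4 Mm
(d) e = 0.843755 ≈ 0.8438

Final answer:
(a) velocity ratio vₚ/vₐ = 11.8
(b) velocity at apoapsis vₐ = 171.3 km/s
(c) semi-latus rectum p = 109.4 Mm
(d) eccentricity e = 0.8438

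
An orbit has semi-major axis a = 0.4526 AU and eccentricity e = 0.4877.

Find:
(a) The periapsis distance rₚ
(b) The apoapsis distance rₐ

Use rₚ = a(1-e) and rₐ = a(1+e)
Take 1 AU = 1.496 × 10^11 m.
a = 0.4526 AU = 6.7709 × 10^10 m
e = 0.4877:  1 − e = 0.5123,  1 + e = 1.4877
(a) rₚ = a(1 − e) = 6.7709 × 10^10 m × 0.5123 = 3.46873 × 10^10 m ≈ 0.2319 AU
(b) rₐ = a(1 + e) = 6.7709 × 10^10 m × 1.4877 = 1.00731 × 10^11 m ≈ 0.6733 AU

Final answer:
(a) rₚ = 0.2319 AU
(b) rₐ = 0.6733 AU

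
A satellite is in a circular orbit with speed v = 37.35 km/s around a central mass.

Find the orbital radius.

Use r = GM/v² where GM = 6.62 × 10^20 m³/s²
v = 37.35 km/s = 37350 m/s
GM = 6.62 × 10^20 m³/s²
v² = 1.39502 × 10^9 m²/s²
r = GM/v² = (6.62 × 10^20) / (1.39502 × 10^9) = 4.74544 × 10^11 m ≈ 474.5 Gm

Final answer: 474.5 Gm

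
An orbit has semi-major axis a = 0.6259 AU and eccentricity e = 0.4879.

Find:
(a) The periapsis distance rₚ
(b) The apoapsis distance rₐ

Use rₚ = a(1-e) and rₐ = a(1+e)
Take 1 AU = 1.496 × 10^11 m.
a = 0.6259 AU = 9.36346 × 10^10 m
e = 0.4879:  1 − e = 0.5121,  1 + e = 1.4879
(a) rₚ = a(1 − e) = 9.36346 × 10^10 m × 0.5121 = 4.79503 × 10^10 m ≈ 0.3205 AU
(b) rₐ = a(1 + e) = 9.36346 × 10^10 m × 1.4879 = 1.39319 × 10^11 m ≈ 0.9313 AU

Final answer:
(a) rₚ = 0.3205 AU
(b) rₐ = 0.9313 AU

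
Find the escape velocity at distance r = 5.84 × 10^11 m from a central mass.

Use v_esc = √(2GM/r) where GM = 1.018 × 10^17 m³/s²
r = 5.84 × 10^11 m
GM = 1.018 × 10^17 m³/s²
2GM/r = 2 × (1.018 × 10^17) / (5.84 × 10^11) = 348630 m²/s²
v_esc = √(2GM/r) = 590.449 m/s ≈ 590.4 m/s

Final answer: 590.4 m/s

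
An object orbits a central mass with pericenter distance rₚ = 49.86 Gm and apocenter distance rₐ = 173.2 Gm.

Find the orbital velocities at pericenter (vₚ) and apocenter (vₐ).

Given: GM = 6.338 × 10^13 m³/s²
rₚ = 49.86 Gm = 4.986 × 10^10 m
rₐ = 173.2 Gm = 1.732 × 10^11 m
GM = 6.338 × 10^13 m³/s²
a = (rₚ + rₐ)/2 = 1.1153 × 10^11 m
Vis-viva: v² = GM (2/r − 1/a)
vₚ² = 6.338 × 10^13 × (4.01123 × 10^-11 − 8.9662 × 10^-12) = 1974.04 m²/s²
vₚ = 44.4302 m/s ≈ 44.43 m/s
vₐ² = 6.338 × 10^13 × (1.15473 × 10^-11 − 8.9662 × 10^-12) = 163.593 m²/s²
vₐ = 12.7904 m/s ≈ 12.79 m/s

Final answer: vₚ = 44.43 m/s, vₐ = 12.79 m/s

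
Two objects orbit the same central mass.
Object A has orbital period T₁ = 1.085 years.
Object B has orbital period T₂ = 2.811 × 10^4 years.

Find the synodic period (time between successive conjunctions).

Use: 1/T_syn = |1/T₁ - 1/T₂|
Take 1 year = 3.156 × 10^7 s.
T₁ = 1.085 years = 3.42426 × 10^7 s
T₂ = 2.811 × 10^4 years = 8.87152 × 10^11 s
1/T₁ = 2.92034 × 10^-8 s⁻¹
1/T₂ = 1.1272 × 10^-12 s⁻¹
|1/T₁ − 1/T₂| = 2.92023 × 10^-8 s⁻¹
T_syn = 1 / |1/T₁ − 1/T₂| = 3.42439 × 10^7 s ≈ 1.085 years

Final answer: T_syn = 1.085 years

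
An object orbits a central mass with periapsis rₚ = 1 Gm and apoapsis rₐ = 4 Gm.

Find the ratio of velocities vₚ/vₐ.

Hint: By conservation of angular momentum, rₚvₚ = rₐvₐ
rₚ = 1 Gm = 1 × 10^9 m
rₐ = 4 Gm = 4 × 10^9 m
rₚvₚ = rₐvₐ  ⇒  vₚ/vₐ = rₐ/rₚ
vₚ/vₐ = (4 × 10^9) / (1 × 10^9) = 4

Final answer: vₚ/vₐ = 4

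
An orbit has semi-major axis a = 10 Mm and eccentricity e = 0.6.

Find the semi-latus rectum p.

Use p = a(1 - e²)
a = 10 Mm = 1 × 10^7 m
e = 0.6,  e² = 0.36,  1 − e² = 0.64
p = a(1 − e²) = 1 × 10^7 m × 0.64 = 6.4 × 10^6 m ≈ 6.4 Mm

Final answer: p = 6.4 Mm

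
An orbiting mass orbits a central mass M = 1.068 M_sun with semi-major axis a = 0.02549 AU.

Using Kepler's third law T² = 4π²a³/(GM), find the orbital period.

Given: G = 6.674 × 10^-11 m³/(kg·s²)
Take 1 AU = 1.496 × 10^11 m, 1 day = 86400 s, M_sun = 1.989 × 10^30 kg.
M = 1.068 M_sun = 2.12425 × 10^30 kg
GM = G × M = 6.674 × 10^-11 × 2.12425 × 10^30 = 1.41773 × 10^20 m³/s²
a = 0.02549 AU = 3.8133 × 10^9 m
a³ = 5.54503 × 10^28 m³
T = 2π √(a³/GM) = 2π √((5.54503 × 10^28) / (1.41773 × 10^20)) = 2π × 19776.8 s
T = 124261 s ≈ 1.438 days

Final answer: 1.438 days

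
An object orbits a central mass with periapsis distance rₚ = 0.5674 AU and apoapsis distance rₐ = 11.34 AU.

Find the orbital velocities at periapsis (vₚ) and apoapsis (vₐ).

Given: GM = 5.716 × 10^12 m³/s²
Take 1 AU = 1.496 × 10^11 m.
rₚ = 0.5674 AU = 8.4883 × 10^10 m
rₐ = 11.34 AU = 1.69646 × 10^12 m
GM = 5.716 × 10^12 m³/s²
a = (rₚ + rₐ)/2 = 8.90674 × 10^11 m
Vis-viva: v² = GM (2/r − 1/a)
vₚ² = 5.716 × 10^12 × (2.35618 × 10^-11 − 1.12275 × 10^-12) = 128.262 m²/s²
vₚ = 11.3253 m/s ≈ 11.33 m/s
vₐ² = 5.716 × 10^12 × (1.17892 × 10^-12 − 1.12275 × 10^-12) = 0.321107 m²/s²
vₐ = 0.566663 m/s ≈ 0.5667 m/s

Final answer: vₚ = 11.33 m/s, vₐ = 0.5667 m/s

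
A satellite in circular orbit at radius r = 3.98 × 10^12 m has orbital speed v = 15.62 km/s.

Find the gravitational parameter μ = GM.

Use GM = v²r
r = 3.98 × 10^12 m
v = 15.62 km/s = 15620 m/s
v² = 2.43984 × 10^8 m²/s²
GM = v²r = 2.43984 × 10^8 × 3.98 × 10^12 = 9.71058 × 10^20 m³/s²
GM ≈ 9.711 × 10^20 m³/s²

Final answer: GM = 9.711 × 10^20 m³/s²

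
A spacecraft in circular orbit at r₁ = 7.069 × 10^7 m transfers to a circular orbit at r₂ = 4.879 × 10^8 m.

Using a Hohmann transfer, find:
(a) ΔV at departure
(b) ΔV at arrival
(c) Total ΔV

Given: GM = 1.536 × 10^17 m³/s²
r₁ = 7.069 × 10^7 m
r₂ = 4.879 × 10^8 m
GM = 1.536 × 10^17 m³/s²
Transfer ellipse: a_t = (r₁ + r₂)/2 = 2.79295 × 10^8 m
Circular speed at r₁: v₁ = √(GM/r₁) = 46614 m/s
Transfer speed at r₁ (periapsis): v₁ₜ = √(GM(2/r₁ − 1/a_t)) = 61609.9 m/s
(a) ΔV₁ = v₁ₜ − v₁ = 14995.9 m/s ≈ 15 km/s
Circular speed at r₂: v₂ = √(GM/r₂) = 17743.1 m/s
Transfer speed at r₂ (apoapsis): v₂ₜ = √(GM(2/r₂ − 1/a_t)) = 8926.43 m/s
(b) ΔV₂ = v₂ − v₂ₜ = 8816.7 m/s ≈ 8.817 km/s
(c) ΔV_total = ΔV₁ + ΔV₂ = 23812.6 m/s ≈ 23.81 km/s

Final answer:
(a) ΔV₁ = 15 km/s
(b) ΔV₂ = 8.817 km/s
(c) ΔV_total = 23.81 km/s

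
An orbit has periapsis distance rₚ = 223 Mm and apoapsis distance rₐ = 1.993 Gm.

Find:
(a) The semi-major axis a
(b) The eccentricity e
rₚ = 223 Mm = 2.23 × 10^8 m
rₐ = 1.993 Gm = 1.993 × 10^9 m
(a) a = (rₚ + rₐ)/2 = 1.108 × 10^9 m ≈ 1.108 Gm
(b) e = (rₐ − rₚ)/(rₐ + rₚ) = (1.77 × 10^9) / (2.216 × 10^9) = 0.798736

Final answer:
(a) a = 1.108 Gm
(b) e = 0.7987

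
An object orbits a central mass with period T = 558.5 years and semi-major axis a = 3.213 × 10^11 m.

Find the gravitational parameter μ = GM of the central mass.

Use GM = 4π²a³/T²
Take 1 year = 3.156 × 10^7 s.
T = 558.5 years = 1.76263 × 10^10 s
a = 3.213 × 10^11 m
a³ = 3.3169 × 10^34 m³
T² = 3.10685 × 10^20 s²
GM = 4π² × (3.3169 × 10^34) / (3.10685 × 10^20) = 4.21475 × 10^15 m³/s²
GM ≈ 4.215 × 10^15 m³/s²

Final answer: GM = 4.215 × 10^15 m³/s²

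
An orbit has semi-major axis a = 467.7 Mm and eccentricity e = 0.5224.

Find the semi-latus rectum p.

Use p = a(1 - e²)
a = 467.7 Mm = 4.677 × 10^8 m
e = 0.5224,  e² = 0.272902,  1 − e² = 0.727098
p = a(1 − e²) = 4.677 × 10^8 m × 0.727098 = 3.40064 × 10^8 m ≈ 340.1 Mm

Final answer: p = 340.1 Mm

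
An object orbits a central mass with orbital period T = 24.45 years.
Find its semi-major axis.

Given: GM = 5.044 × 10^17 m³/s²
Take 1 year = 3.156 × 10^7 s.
T = 24.45 years = 7.71642 × 10^8 s
GM = 5.044 × 10^17 m³/s²
Kepler's third law: a³ = GM T² / (4π²)
T² = 5.95431 × 10^17 s²
a³ = (5.044 × 10^17) × (5.95431 × 10^17) / (4π²) = 7.60759 × 10^33 m³
a = (a³)^(1/3) = 1.96675 × 10^11 m ≈ 1.967 × 10^11 m

Final answer: 1.967 × 10^11 m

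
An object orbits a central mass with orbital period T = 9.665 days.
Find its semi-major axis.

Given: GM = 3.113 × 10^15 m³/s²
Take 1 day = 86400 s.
T = 9.665 days = 835056 s
GM = 3.113 × 10^15 m³/s²
Kepler's third law: a³ = GM T² / (4π²)
T² = 6.97319 × 10^11 s²
a³ = (3.113 × 10^15) × (6.97319 × 10^11) / (4π²) = 5.49858 × 10^25 m³
a = (a³)^(1/3) = 3.80263 × 10^8 m ≈ 380.3 Mm

Final answer: 380.3 Mm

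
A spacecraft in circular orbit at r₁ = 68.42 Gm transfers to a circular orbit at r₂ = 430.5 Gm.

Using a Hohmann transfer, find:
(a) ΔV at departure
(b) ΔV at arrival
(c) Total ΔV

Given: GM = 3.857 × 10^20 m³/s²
r₁ = 68.42 Gm = 6.842 × 10^10 m
r₂ = 430.5 Gm = 4.305 × 10^11 m
GM = 3.857 × 10^20 m³/s²
Transfer ellipse: a_t = (r₁ + r₂)/2 = 2.4946 × 10^11 m
Circular speed at r₁: v₁ = √(GM/r₁) = 75081.6 m/s
Transfer speed at r₁ (periapsis): v₁ₜ = √(GM(2/r₁ − 1/a_t)) = 98632.4 m/s
(a) ΔV₁ = v₁ₜ − v₁ = 23550.8 m/s ≈ 23.55 km/s
Circular speed at r₂: v₂ = √(GM/r₂) = 29932.2 m/s
Transfer speed at r₂ (apoapsis): v₂ₜ = √(GM(2/r₂ − 1/a_t)) = 15675.8 m/s
(b) ΔV₂ = v₂ − v₂ₜ = 14256.4 m/s ≈ 14.26 km/s
(c) ΔV_total = ΔV₁ + ΔV₂ = 37807.2 m/s ≈ 37.81 km/s

Final answer:
(a) ΔV₁ = 23.55 km/s
(b) ΔV₂ = 14.26 km/s
(c) ΔV_total = 37.81 km/s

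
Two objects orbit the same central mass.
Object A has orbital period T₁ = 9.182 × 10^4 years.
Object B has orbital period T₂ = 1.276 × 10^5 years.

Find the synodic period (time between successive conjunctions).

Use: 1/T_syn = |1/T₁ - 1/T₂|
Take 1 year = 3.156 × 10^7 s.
T₁ = 9.182 × 10^4 years = 2.89784 × 10^12 s
T₂ = 1.276 × 10^5 years = 4.02706 × 10^12 s
1/T₁ = 3.45085 × 10^-13 s⁻¹
1/T₂ = 2.4832 × 10^-13 s⁻¹
|1/T₁ − 1/T₂| = 9.67643 × 10^-14 s⁻¹
T_syn = 1 / |1/T₁ − 1/T₂| = 1.03344 × 10^13 s ≈ 3.275 × 10^5 years

Final answer: T_syn = 3.275 × 10^5 years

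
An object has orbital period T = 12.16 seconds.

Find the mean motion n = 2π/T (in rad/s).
T = 12.16 seconds
n = 2π / 12.16 s = 0.516709 rad/s ≈ 0.5167 rad/s

Final answer: n = 0.5167 rad/s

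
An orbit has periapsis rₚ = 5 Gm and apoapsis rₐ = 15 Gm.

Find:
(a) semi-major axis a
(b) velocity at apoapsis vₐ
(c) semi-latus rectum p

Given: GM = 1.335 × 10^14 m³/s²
rₚ = 5 Gm = 5 × 10^9 m
rₐ = 15 Gm = 1.5 × 10^10 m
GM = 1.335 × 10^14 m³/s²
a = (rₚ + rₐ)/2 = 1 × 10^10 m
e = (rₐ − rₚ)/(rₐ + rₚ) = (1 × 10^10) / (2 × 10^10) = 0.5
(a) a = 1 × 10^10 m ≈ 10 Gm
(b) vₐ² = GM (2/rₐ − 1/a) = 1.335 × 10^14 × (1.33333 × 10^-10 − 1 × 10^-10) = 4450 m²/s²;  vₐ = 66.7083 m/s ≈ 66.71 m/s
(c) 1 − e² = 0.75;  p = a(1 − e²) = 1 × 10^10 × 0.75 = 7.5 × 10^9 m ≈ 7.5 Gm

Final answer:
(a) semi-major axis a = 10 Gm
(b) velocity at apoapsis vₐ = 66.71 m/s
(c) semi-latus rectum p = 7.5 Gm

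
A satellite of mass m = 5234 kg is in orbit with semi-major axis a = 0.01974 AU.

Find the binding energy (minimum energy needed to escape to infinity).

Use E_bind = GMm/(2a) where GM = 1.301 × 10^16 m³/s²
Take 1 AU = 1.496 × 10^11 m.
a = 0.01974 AU = 2.9531 × 10^9 m
GM = 1.301 × 10^16 m³/s²
m = 5234 kg
GMm = 1.301 × 10^16 × 5234 = 6.80943 × 10^19 m³·kg/s²
2a = 5.90621 × 10^9 m
E_bind = GMm/(2a) = 1.15293 × 10^10 J ≈ 11.53 GJ

Final answer: 11.53 GJ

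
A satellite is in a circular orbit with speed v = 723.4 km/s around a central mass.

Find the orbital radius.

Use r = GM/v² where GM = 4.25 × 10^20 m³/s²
v = 723.4 km/s = 723400 m/s
GM = 4.25 × 10^20 m³/s²
v² = 5.23308 × 10^11 m²/s²
r = GM/v² = (4.25 × 10^20) / (5.23308 × 10^11) = 8.12142 × 10^8 m ≈ 812.1 Mm

Final answer: 812.1 Mm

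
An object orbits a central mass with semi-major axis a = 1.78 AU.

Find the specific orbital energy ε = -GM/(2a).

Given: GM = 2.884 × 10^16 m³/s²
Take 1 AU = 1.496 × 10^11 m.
a = 1.78 AU = 2.66288 × 10^11 m
GM = 2.884 × 10^16 m³/s²
2a = 5.32576 × 10^11 m
ε = −GM/(2a) = -54151.9 J/kg ≈ -54.15 kJ/kg

Final answer: -54.15 kJ/kg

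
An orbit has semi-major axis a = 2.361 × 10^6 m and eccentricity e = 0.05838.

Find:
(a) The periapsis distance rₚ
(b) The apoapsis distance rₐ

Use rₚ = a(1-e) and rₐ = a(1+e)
a = 2.361 × 10^6 m
e = 0.05838:  1 − e = 0.94162,  1 + e = 1.05838
(a) rₚ = a(1 − e) = 2.361 × 10^6 m × 0.94162 = 2.22316 × 10^6 m ≈ 2.223 × 10^6 m
(b) rₐ = a(1 + e) = 2.361 × 10^6 m × 1.05838 = 2.49884 × 10^6 m ≈ 2.499 × 10^6 m

Final answer:
(a) rₚ = 2.223 × 10^6 m
(b) rₐ = 2.499 × 10^6 m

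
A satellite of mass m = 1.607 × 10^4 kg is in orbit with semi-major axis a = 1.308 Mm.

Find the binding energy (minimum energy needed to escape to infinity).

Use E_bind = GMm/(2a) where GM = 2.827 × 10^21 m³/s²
a = 1.308 Mm = 1.308 × 10^6 m
GM = 2.827 × 10^21 m³/s²
m = 1.607 × 10^4 kg
GMm = 2.827 × 10^21 × 16070 = 4.54299 × 10^25 m³·kg/s²
2a = 2.616 × 10^6 m
E_bind = GMm/(2a) = 1.73662 × 10^19 J ≈ 17.37 EJ

Final answer: 17.37 EJ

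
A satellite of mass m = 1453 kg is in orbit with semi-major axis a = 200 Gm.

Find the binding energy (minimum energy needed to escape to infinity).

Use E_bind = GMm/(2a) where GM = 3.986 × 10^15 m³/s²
a = 200 Gm = 2 × 10^11 m
GM = 3.986 × 10^15 m³/s²
m = 1453 kg
GMm = 3.986 × 10^15 × 1453 = 5.79166 × 10^18 m³·kg/s²
2a = 4 × 10^11 m
E_bind = GMm/(2a) = 1.44791 × 10^7 J ≈ 14.48 MJ

Final answer: 14.48 MJ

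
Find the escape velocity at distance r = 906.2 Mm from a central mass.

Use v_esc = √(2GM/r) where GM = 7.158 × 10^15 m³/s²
r = 906.2 Mm = 9.062 × 10^8 m
GM = 7.158 × 10^15 m³/s²
2GM/r = 2 × (7.158 × 10^15) / (9.062 × 10^8) = 1.57978 × 10^7 m²/s²
v_esc = √(2GM/r) = 3974.65 m/s ≈ 3.975 km/s

Final answer: 3.975 km/s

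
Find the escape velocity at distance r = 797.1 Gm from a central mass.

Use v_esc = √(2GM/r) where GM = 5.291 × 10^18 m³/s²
r = 797.1 Gm = 7.971 × 10^11 m
GM = 5.291 × 10^18 m³/s²
2GM/r = 2 × (5.291 × 10^18) / (7.971 × 10^11) = 1.32756 × 10^7 m²/s²
v_esc = √(2GM/r) = 3643.57 m/s ≈ 3.644 km/s

Final answer: 3.644 km/s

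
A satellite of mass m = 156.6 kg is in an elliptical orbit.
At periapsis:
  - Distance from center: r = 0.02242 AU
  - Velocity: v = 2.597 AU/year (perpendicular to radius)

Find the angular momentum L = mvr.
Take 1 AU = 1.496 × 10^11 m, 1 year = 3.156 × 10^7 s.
r = 0.02242 AU = 3.35403 × 10^9 m
v = 2.597 AU/year = 12310.2 m/s
vr = 12310.2 × 3.35403 × 10^9 = 4.12889 × 10^13 m²/s
L = m × vr = 156.6 × 4.12889 × 10^13 = 6.46585 × 10^15 kg·m²/s ≈ 6.466 × 10^15 kg·m²/s

Final answer: L = 6.466 × 10^15 kg·m²/s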